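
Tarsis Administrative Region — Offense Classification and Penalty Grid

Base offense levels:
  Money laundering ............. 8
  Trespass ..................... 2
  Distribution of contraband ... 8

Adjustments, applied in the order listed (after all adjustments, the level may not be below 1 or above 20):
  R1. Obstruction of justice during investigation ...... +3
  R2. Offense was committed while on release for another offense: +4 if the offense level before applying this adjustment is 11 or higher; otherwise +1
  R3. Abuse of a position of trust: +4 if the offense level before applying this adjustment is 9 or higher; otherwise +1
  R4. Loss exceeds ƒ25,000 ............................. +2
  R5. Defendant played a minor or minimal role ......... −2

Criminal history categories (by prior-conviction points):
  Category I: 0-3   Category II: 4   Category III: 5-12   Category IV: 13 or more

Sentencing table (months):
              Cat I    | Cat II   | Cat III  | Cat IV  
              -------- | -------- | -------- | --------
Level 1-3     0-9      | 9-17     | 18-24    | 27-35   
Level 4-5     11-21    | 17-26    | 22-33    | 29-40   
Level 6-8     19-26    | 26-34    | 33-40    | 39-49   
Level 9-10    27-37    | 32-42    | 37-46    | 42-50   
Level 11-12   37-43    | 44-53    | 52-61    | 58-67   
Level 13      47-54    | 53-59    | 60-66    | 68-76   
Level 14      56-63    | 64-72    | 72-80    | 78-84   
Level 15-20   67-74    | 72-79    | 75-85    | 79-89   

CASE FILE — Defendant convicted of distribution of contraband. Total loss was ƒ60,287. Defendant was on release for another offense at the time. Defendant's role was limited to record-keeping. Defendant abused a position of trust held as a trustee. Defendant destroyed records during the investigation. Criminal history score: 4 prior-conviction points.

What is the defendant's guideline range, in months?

72-79 months

Base offense level for distribution of contraband: 8.
R1 applies: 8 + 3 = 11.
R2 applies (level before this adjustment is 11 ≥ 11, so +4): 11 + 4 = 15.
R3 applies (level before this adjustment is 15 ≥ 9, so +4): 15 + 4 = 19.
R4 applies: 19 + 2 = 21.
R5 applies: 21 − 2 = 19.
Final offense level: 19.
Criminal history: 4 prior points → Category II (4).
Level 19 falls in the 15-20 band.
Grid: Level 15-20 × Category II = 72-79 months.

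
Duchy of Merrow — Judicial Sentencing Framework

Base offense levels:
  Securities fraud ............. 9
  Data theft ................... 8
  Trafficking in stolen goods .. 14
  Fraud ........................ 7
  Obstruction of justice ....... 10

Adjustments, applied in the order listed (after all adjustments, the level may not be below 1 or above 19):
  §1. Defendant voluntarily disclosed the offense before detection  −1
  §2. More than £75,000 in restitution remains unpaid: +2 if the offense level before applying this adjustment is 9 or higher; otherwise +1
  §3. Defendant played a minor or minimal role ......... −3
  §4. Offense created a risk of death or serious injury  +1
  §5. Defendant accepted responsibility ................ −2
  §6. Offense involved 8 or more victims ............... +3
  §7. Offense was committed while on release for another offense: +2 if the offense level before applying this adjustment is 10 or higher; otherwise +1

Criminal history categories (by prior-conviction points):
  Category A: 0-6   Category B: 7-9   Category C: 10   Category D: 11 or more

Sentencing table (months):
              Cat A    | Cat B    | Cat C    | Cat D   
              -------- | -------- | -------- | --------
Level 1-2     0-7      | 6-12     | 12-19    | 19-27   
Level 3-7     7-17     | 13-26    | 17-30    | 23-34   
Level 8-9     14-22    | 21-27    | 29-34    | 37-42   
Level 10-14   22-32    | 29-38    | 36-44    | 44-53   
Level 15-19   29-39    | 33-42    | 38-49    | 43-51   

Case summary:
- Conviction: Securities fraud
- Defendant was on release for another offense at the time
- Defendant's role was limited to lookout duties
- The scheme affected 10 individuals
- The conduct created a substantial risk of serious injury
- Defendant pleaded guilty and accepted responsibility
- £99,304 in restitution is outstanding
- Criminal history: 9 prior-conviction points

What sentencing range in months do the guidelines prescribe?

29-38 months

Base offense level for securities fraud: 9.
§2 applies (level before this adjustment is 9 ≥ 9, so +2): 9 + 2 = 11.
§3 applies: 11 − 3 = 8.
§4 applies: 8 + 1 = 9.
§5 applies: 9 − 2 = 7.
§6 applies: 7 + 3 = 10.
§7 applies (level before this adjustment is 10 ≥ 10, so +2): 10 + 2 = 12.
Final offense level: 12.
Criminal history: 9 prior points → Category B (7-9).
Level 12 falls in the 10-14 band.
Grid: Level 10-14 × Category B = 29-38 months.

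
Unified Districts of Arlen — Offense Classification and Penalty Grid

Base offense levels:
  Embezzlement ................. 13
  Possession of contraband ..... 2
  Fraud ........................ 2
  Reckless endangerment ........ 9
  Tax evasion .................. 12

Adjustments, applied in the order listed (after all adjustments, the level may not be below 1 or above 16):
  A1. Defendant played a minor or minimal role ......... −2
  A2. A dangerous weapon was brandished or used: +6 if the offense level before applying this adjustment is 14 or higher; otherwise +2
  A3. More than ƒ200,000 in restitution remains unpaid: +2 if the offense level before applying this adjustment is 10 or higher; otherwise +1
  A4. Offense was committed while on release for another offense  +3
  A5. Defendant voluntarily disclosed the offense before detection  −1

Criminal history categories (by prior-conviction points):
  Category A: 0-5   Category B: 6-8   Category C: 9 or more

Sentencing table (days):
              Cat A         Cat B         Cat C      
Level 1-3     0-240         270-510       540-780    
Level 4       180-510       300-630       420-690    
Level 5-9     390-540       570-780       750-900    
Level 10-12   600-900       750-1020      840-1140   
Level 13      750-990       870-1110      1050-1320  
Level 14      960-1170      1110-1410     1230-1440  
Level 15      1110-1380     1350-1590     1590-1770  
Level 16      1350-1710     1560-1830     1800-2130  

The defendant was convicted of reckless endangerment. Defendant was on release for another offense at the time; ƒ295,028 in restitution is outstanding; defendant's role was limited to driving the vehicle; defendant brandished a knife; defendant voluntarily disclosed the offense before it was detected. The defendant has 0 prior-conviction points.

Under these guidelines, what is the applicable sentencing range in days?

Base offense level for reckless endangerment: 9.
A1 applies: 9 − 2 = 7.
A2 applies (level before this adjustment is 7 < 14, so +2): 7 + 2 = 9.
A3 applies (level before this adjustment is 9 < 10, so +1): 9 + 1 = 10.
A4 applies: 10 + 3 = 13.
A5 applies: 13 − 1 = 12.
Final offense level: 12.
Criminal history: 0 prior points → Category A (0-5).
Level 12 falls in the 10-12 band.
Grid: Level 10-12 × Category A = 600-900 days.

600-900 days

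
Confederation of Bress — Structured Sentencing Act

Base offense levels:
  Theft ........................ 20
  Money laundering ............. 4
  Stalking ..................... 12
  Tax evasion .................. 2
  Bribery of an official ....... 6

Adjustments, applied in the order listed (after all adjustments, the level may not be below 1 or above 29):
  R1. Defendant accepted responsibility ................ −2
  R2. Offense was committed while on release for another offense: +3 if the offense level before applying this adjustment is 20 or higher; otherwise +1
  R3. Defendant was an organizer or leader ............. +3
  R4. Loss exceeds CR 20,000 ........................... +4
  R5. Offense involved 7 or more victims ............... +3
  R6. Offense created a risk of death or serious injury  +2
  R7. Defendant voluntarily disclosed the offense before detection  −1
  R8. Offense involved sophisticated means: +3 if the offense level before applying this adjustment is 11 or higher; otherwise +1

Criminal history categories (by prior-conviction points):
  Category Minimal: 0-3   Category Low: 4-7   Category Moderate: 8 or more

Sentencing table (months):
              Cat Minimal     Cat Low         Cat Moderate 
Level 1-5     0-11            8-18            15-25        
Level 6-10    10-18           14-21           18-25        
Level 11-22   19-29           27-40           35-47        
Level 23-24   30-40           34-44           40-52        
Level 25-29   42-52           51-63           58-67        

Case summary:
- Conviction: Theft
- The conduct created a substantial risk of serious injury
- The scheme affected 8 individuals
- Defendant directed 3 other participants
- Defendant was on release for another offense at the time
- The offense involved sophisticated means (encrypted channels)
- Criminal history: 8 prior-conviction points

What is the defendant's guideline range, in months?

Base offense level for theft: 20.
R2 applies (level before this adjustment is 20 ≥ 20, so +3): 20 + 3 = 23.
R3 applies: 23 + 3 = 26.
R4 does not apply.
R5 applies: 26 + 3 = 29.
R6 applies: 29 + 2 = 31.
R8 applies (level before this adjustment is 31 ≥ 11, so +3): 31 + 3 = 34.
Level 34 exceeds the maximum of 29; capped at 29.
Final offense level: 29.
Criminal history: 8 prior points → Category Moderate (8+).
Level 29 falls in the 25-29 band.
Grid: Level 25-29 × Category Moderate = 58-67 months.

58-67 months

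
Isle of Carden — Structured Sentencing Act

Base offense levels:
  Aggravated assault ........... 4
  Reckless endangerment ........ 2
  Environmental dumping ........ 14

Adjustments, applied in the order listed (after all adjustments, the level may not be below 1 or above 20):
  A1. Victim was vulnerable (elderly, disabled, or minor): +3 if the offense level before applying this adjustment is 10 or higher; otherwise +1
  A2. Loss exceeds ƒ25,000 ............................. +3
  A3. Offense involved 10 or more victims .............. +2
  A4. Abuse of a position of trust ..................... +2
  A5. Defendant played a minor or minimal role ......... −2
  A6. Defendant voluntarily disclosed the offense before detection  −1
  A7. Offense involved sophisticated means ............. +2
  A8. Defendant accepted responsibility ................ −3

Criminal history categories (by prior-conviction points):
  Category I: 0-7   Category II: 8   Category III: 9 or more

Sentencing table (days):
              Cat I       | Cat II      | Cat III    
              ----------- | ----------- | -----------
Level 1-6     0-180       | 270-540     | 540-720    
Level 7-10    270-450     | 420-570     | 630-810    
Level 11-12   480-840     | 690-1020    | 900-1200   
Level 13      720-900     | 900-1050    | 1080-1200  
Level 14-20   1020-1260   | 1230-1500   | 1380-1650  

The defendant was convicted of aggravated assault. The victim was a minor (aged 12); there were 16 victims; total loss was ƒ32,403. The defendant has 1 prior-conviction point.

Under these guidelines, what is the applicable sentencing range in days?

270-450 days

Base offense level for aggravated assault: 4.
A1 applies (level before this adjustment is 4 < 10, so +1): 4 + 1 = 5.
A2 applies: 5 + 3 = 8.
A3 applies: 8 + 2 = 10.
A4 does not apply.
A5 does not apply.
A6 does not apply.
A8 does not apply.
Final offense level: 10.
Criminal history: 1 prior point → Category I (0-7).
Level 10 falls in the 7-10 band.
Grid: Level 7-10 × Category I = 270-450 days.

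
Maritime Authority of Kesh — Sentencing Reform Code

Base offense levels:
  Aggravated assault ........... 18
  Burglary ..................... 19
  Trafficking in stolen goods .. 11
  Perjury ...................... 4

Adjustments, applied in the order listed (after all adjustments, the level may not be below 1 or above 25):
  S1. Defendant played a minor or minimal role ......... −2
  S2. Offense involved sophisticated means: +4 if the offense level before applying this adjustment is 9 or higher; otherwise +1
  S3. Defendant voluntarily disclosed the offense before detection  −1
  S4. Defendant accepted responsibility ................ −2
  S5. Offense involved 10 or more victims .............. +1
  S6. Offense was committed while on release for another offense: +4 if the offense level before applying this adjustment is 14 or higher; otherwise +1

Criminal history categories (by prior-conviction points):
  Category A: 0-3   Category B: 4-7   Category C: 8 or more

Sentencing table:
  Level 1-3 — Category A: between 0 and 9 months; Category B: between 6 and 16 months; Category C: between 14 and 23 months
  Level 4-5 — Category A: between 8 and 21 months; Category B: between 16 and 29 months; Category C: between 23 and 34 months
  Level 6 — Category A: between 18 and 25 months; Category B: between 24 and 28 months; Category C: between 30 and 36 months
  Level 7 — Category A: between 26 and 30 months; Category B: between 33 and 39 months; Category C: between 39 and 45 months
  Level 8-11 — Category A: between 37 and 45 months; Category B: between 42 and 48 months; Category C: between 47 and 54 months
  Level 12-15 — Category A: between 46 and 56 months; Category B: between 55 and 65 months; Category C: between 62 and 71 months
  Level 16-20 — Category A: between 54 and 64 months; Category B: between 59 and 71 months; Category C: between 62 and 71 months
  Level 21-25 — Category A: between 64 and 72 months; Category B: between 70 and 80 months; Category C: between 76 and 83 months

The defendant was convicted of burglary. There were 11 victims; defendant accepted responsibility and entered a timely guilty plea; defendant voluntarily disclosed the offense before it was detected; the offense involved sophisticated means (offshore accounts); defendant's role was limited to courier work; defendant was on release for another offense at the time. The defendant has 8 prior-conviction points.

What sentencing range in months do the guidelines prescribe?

76-83 months

Base offense level for burglary: 19.
S1 applies: 19 − 2 = 17.
S2 applies (level before this adjustment is 17 ≥ 9, so +4): 17 + 4 = 21.
S3 applies: 21 − 1 = 20.
S4 applies: 20 − 2 = 18.
S5 applies: 18 + 1 = 19.
S6 applies (level before this adjustment is 19 ≥ 14, so +4): 19 + 4 = 23.
Final offense level: 23.
Criminal history: 8 prior points → Category C (8+).
Level 23 falls in the 21-25 band.
Grid: Level 21-25 × Category C = 76-83 months.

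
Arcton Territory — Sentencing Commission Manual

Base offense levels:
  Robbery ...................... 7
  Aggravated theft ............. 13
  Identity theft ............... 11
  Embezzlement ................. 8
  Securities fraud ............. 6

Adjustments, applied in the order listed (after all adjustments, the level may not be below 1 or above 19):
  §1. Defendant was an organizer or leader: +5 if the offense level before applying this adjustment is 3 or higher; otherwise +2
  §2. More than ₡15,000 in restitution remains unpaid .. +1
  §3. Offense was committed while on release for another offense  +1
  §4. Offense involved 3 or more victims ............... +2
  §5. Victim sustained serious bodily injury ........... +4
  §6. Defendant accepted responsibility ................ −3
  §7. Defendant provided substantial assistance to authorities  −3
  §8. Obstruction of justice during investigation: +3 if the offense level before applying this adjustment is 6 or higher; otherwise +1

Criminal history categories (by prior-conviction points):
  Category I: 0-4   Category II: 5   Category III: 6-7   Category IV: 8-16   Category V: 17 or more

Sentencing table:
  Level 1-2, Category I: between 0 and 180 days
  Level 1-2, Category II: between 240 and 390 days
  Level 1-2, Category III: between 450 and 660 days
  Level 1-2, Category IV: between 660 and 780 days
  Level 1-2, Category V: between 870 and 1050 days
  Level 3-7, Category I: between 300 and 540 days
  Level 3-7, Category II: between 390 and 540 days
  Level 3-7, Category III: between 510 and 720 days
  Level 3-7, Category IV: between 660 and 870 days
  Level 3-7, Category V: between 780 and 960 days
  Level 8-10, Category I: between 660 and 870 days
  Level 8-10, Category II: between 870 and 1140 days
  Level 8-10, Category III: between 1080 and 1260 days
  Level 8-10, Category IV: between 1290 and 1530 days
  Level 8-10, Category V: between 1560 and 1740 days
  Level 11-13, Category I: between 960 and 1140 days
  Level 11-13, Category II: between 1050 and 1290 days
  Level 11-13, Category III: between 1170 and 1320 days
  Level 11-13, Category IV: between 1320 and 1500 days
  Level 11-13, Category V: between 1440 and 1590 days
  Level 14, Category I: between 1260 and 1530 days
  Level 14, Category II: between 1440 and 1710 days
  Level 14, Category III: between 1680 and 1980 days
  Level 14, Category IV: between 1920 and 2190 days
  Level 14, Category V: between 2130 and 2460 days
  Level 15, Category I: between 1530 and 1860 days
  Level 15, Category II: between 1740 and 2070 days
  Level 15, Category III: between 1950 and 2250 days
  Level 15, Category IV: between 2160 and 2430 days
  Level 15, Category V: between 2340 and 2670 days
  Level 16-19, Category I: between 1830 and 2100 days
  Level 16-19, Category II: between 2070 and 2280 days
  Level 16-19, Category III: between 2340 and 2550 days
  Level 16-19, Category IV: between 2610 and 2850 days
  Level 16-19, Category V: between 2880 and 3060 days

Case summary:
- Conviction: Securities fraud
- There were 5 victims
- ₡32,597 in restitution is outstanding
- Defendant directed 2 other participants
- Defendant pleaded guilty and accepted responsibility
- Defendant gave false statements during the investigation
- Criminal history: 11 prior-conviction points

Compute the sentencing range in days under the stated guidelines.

Base offense level for securities fraud: 6.
§1 applies (level before this adjustment is 6 ≥ 3, so +5): 6 + 5 = 11.
§2 applies: 11 + 1 = 12.
§4 applies: 12 + 2 = 14.
§5 does not apply.
§6 applies: 14 − 3 = 11.
§8 applies (level before this adjustment is 11 ≥ 6, so +3): 11 + 3 = 14.
Final offense level: 14.
Criminal history: 11 prior points → Category IV (8-16).
Level 14 falls in the 14 band.
Grid: Level 14 × Category IV = 1920-2190 days.

1920-2190 days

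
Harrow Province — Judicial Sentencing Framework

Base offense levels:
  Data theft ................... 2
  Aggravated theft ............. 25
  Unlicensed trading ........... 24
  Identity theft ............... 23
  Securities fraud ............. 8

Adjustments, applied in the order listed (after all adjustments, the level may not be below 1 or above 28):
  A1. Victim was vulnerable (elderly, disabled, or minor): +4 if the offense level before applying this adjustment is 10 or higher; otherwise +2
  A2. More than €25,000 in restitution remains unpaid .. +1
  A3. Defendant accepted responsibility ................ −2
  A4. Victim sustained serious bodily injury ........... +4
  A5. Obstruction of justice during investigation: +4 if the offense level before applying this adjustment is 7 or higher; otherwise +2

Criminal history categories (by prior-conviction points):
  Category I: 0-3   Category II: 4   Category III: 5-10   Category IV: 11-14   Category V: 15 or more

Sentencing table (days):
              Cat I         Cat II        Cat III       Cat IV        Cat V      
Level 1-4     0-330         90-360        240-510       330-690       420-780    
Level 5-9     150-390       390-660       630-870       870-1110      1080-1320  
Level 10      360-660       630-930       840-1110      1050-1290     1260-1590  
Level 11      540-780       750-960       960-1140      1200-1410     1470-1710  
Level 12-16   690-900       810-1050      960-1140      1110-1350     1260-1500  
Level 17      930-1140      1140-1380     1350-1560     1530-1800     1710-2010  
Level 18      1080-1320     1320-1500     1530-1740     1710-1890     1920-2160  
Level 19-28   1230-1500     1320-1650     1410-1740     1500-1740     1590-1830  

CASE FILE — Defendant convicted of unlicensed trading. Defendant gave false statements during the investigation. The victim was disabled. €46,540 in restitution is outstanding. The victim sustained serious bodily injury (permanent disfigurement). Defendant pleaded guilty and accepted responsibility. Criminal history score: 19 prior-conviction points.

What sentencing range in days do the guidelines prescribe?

Base offense level for unlicensed trading: 24.
A1 applies (level before this adjustment is 24 ≥ 10, so +4): 24 + 4 = 28.
A2 applies: 28 + 1 = 29.
A3 applies: 29 − 2 = 27.
A4 applies: 27 + 4 = 31.
A5 applies (level before this adjustment is 31 ≥ 7, so +4): 31 + 4 = 35.
Level 35 exceeds the maximum of 28; capped at 28.
Final offense level: 28.
Criminal history: 19 prior points → Category V (15+).
Level 28 falls in the 19-28 band.
Grid: Level 19-28 × Category V = 1590-1830 days.

1590-1830 days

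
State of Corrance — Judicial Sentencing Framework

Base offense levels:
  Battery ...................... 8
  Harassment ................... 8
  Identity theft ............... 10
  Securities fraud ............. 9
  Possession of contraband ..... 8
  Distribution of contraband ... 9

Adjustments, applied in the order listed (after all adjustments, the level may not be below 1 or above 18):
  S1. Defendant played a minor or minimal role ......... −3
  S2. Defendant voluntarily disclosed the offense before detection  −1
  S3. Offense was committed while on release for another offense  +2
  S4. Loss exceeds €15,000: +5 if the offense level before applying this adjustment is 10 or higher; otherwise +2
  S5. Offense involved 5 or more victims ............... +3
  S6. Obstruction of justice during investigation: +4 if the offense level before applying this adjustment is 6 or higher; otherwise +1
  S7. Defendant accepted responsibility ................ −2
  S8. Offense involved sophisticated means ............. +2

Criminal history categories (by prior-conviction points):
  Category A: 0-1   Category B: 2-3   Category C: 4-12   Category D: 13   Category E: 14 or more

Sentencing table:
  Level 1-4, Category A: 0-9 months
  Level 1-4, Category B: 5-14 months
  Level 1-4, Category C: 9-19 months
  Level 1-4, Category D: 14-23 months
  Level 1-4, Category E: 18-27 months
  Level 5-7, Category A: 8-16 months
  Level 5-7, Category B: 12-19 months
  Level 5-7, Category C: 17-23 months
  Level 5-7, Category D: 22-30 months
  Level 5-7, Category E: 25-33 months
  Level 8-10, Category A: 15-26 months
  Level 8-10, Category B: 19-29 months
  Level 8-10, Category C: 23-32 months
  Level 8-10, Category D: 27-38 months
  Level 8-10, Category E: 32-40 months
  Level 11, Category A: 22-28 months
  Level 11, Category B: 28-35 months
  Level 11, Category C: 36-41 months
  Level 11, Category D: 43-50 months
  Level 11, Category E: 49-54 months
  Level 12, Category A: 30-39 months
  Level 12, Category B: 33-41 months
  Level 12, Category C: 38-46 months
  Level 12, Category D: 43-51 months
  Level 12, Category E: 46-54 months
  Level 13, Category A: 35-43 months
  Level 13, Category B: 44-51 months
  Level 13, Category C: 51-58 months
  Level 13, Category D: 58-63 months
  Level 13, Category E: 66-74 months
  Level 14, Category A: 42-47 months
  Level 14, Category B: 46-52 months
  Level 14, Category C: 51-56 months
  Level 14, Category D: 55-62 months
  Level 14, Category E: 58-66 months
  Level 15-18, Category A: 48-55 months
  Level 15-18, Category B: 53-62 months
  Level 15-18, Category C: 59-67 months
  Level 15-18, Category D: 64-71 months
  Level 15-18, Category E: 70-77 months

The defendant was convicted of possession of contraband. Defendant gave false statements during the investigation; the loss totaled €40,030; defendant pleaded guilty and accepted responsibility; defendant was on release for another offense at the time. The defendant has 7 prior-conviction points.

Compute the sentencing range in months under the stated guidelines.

59-67 months

Base offense level for possession of contraband: 8.
S2 does not apply.
S3 applies: 8 + 2 = 10.
S4 applies (level before this adjustment is 10 ≥ 10, so +5): 10 + 5 = 15.
S5 does not apply.
S6 applies (level before this adjustment is 15 ≥ 6, so +4): 15 + 4 = 19.
S7 applies: 19 − 2 = 17.
Final offense level: 17.
Criminal history: 7 prior points → Category C (4-12).
Level 17 falls in the 15-18 band.
Grid: Level 15-18 × Category C = 59-67 months.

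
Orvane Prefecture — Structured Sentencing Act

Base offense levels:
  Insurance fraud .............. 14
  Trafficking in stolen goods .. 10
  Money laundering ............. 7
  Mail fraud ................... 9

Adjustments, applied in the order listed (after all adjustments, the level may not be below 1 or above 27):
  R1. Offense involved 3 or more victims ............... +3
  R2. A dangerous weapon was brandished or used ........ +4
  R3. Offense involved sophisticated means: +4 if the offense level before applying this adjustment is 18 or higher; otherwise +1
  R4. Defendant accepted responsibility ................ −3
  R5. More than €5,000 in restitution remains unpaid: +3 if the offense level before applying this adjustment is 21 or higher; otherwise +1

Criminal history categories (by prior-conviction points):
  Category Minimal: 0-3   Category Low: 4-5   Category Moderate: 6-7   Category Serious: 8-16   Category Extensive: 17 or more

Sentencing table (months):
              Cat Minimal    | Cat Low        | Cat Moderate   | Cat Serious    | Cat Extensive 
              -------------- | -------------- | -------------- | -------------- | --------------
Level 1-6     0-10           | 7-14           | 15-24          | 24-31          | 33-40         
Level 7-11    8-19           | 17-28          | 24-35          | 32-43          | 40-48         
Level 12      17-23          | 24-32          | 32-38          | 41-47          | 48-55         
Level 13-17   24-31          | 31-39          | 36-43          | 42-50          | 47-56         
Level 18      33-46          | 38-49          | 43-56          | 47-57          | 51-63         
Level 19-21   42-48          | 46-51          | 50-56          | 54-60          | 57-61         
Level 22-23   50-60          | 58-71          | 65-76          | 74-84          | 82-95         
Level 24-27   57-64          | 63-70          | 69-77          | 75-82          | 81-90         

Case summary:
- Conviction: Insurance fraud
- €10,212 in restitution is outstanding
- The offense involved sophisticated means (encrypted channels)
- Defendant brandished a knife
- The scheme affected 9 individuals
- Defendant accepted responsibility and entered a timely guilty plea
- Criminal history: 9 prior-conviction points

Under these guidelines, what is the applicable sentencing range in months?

75-82 months

Base offense level for insurance fraud: 14.
R1 applies: 14 + 3 = 17.
R2 applies: 17 + 4 = 21.
R3 applies (level before this adjustment is 21 ≥ 18, so +4): 21 + 4 = 25.
R4 applies: 25 − 3 = 22.
R5 applies (level before this adjustment is 22 ≥ 21, so +3): 22 + 3 = 25.
Final offense level: 25.
Criminal history: 9 prior points → Category Serious (8-16).
Level 25 falls in the 24-27 band.
Grid: Level 24-27 × Category Serious = 75-82 months.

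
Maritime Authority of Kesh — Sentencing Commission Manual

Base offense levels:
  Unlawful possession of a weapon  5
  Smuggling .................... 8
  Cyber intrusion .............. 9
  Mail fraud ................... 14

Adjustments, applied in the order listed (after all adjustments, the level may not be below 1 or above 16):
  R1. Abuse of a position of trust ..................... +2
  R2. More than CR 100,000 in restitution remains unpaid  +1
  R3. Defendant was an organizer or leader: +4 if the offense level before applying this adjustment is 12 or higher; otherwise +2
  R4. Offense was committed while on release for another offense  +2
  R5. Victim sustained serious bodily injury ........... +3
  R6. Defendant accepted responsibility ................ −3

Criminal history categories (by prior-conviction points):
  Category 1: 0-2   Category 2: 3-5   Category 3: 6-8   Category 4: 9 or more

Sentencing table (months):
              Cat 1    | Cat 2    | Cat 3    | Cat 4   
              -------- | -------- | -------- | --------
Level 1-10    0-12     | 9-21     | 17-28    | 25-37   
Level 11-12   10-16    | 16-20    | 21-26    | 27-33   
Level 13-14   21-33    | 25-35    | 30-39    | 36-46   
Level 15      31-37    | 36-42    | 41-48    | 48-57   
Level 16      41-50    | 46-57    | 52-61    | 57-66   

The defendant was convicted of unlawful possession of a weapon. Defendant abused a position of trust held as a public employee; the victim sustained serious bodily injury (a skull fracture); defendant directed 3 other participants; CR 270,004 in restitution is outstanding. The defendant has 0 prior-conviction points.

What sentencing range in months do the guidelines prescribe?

21-33 months

Base offense level for unlawful possession of a weapon: 5.
R1 applies: 5 + 2 = 7.
R2 applies: 7 + 1 = 8.
R3 applies (level before this adjustment is 8 < 12, so +2): 8 + 2 = 10.
R4 does not apply.
R5 applies: 10 + 3 = 13.
R6 does not apply.
Final offense level: 13.
Criminal history: 0 prior points → Category 1 (0-2).
Level 13 falls in the 13-14 band.
Grid: Level 13-14 × Category 1 = 21-33 months.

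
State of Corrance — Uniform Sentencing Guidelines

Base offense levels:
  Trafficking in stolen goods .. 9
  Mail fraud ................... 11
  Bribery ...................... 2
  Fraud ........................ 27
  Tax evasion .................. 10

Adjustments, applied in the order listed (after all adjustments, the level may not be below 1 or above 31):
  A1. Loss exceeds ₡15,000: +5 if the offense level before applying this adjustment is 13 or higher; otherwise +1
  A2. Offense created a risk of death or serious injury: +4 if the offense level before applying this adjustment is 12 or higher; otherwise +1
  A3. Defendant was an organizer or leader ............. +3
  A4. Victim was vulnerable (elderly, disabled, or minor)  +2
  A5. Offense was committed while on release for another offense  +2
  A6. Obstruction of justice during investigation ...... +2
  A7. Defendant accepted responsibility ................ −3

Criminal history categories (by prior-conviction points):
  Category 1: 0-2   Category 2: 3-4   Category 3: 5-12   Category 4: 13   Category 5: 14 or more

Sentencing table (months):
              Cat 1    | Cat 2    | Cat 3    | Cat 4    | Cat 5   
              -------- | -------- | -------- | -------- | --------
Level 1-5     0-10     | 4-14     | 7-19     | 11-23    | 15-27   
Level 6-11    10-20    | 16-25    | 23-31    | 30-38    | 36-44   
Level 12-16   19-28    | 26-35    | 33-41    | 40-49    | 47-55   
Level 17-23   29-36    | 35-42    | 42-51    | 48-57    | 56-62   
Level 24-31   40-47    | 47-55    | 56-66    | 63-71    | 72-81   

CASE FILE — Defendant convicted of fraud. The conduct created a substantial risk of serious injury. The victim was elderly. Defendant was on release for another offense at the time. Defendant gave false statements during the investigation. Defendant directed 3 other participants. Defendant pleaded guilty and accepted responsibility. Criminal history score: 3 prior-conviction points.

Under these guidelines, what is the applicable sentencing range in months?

47-55 months

Base offense level for fraud: 27.
A1 does not apply.
A2 applies (level before this adjustment is 27 ≥ 12, so +4): 27 + 4 = 31.
A3 applies: 31 + 3 = 34.
A4 applies: 34 + 2 = 36.
A5 applies: 36 + 2 = 38.
A6 applies: 38 + 2 = 40.
A7 applies: 40 − 3 = 37.
Level 37 exceeds the maximum of 31; capped at 31.
Final offense level: 31.
Criminal history: 3 prior points → Category 2 (3-4).
Level 31 falls in the 24-31 band.
Grid: Level 24-31 × Category 2 = 47-55 months.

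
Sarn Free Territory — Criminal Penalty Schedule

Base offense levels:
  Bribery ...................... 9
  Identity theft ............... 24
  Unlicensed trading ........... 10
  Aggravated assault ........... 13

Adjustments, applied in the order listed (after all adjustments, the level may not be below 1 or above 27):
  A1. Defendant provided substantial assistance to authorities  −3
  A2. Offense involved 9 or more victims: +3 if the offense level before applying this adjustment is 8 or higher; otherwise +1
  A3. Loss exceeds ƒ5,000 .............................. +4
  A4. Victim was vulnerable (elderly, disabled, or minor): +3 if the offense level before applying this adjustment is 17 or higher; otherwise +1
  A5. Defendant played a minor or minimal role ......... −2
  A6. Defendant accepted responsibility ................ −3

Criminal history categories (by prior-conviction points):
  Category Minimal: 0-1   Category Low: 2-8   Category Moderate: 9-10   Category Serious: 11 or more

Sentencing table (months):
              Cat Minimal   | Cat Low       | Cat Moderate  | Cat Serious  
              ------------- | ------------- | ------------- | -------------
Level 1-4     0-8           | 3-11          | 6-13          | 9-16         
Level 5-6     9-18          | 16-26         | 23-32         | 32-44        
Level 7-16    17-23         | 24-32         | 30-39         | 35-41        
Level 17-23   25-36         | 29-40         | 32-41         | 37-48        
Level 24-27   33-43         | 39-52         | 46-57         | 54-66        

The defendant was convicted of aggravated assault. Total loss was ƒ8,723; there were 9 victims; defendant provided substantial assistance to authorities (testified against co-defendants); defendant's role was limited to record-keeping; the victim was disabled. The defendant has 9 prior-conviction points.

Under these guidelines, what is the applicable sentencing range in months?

Base offense level for aggravated assault: 13.
A1 applies: 13 − 3 = 10.
A2 applies (level before this adjustment is 10 ≥ 8, so +3): 10 + 3 = 13.
A3 applies: 13 + 4 = 17.
A4 applies (level before this adjustment is 17 ≥ 17, so +3): 17 + 3 = 20.
A5 applies: 20 − 2 = 18.
A6 does not apply.
Final offense level: 18.
Criminal history: 9 prior points → Category Moderate (9-10).
Level 18 falls in the 17-23 band.
Grid: Level 17-23 × Category Moderate = 32-41 months.

32-41 months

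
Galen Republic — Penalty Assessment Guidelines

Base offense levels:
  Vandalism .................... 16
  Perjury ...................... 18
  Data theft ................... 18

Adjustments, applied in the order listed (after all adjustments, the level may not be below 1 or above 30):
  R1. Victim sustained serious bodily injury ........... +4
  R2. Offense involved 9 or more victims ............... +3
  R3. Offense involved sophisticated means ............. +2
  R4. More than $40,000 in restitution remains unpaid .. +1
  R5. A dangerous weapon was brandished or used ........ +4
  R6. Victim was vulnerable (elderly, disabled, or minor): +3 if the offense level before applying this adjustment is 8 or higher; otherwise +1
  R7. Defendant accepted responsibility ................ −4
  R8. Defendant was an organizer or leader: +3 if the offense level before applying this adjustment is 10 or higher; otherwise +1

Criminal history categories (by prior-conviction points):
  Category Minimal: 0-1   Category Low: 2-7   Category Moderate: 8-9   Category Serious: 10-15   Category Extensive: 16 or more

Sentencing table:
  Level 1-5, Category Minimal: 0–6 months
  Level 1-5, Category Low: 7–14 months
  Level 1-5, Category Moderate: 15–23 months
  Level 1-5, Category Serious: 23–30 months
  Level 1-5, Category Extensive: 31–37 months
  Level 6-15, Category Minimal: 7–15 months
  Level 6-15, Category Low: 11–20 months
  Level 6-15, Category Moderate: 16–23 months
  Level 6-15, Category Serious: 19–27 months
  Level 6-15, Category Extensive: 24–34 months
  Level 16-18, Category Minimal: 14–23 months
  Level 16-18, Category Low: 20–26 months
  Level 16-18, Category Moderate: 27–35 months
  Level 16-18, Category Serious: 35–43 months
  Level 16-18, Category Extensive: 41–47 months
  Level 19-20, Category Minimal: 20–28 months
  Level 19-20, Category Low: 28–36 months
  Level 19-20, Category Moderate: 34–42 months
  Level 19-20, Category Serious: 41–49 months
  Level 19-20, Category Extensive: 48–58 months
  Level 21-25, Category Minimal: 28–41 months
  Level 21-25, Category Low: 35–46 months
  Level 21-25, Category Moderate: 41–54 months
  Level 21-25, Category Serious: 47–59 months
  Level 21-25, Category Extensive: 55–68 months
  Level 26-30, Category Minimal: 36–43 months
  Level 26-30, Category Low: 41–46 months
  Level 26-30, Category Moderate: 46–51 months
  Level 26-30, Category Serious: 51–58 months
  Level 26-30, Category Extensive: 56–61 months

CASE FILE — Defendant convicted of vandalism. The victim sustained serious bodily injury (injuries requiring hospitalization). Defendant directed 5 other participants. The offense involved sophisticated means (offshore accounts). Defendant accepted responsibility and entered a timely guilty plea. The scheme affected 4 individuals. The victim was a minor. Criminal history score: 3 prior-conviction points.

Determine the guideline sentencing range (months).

35-46 months

Base offense level for vandalism: 16.
R1 applies: 16 + 4 = 20.
R2 does not apply.
R3 applies: 20 + 2 = 22.
R4 does not apply.
R6 applies (level before this adjustment is 22 ≥ 8, so +3): 22 + 3 = 25.
R7 applies: 25 − 4 = 21.
R8 applies (level before this adjustment is 21 ≥ 10, so +3): 21 + 3 = 24.
Final offense level: 24.
Criminal history: 3 prior points → Category Low (2-7).
Level 24 falls in the 21-25 band.
Grid: Level 21-25 × Category Low = 35-46 months.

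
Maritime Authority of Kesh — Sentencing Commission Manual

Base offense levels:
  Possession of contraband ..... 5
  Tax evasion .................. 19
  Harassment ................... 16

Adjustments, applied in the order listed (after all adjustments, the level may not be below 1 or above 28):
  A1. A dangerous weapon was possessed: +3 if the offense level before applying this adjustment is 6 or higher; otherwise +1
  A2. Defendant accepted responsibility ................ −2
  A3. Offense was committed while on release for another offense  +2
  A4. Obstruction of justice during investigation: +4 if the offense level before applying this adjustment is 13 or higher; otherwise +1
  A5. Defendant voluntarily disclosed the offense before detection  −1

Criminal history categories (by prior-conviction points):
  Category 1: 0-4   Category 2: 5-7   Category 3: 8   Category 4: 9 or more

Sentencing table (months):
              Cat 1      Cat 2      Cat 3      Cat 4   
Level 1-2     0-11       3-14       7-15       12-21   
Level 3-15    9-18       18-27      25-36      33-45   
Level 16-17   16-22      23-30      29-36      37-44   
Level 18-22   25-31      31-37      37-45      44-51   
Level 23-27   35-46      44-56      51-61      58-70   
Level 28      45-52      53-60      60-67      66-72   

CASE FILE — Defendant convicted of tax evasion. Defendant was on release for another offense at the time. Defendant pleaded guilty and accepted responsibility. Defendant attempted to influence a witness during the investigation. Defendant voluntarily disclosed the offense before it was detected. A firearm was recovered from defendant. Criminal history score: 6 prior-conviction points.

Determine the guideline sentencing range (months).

Base offense level for tax evasion: 19.
A1 applies (level before this adjustment is 19 ≥ 6, so +3): 19 + 3 = 22.
A2 applies: 22 − 2 = 20.
A3 applies: 20 + 2 = 22.
A4 applies (level before this adjustment is 22 ≥ 13, so +4): 22 + 4 = 26.
A5 applies: 26 − 1 = 25.
Final offense level: 25.
Criminal history: 6 prior points → Category 2 (5-7).
Level 25 falls in the 23-27 band.
Grid: Level 23-27 × Category 2 = 44-56 months.

44-56 months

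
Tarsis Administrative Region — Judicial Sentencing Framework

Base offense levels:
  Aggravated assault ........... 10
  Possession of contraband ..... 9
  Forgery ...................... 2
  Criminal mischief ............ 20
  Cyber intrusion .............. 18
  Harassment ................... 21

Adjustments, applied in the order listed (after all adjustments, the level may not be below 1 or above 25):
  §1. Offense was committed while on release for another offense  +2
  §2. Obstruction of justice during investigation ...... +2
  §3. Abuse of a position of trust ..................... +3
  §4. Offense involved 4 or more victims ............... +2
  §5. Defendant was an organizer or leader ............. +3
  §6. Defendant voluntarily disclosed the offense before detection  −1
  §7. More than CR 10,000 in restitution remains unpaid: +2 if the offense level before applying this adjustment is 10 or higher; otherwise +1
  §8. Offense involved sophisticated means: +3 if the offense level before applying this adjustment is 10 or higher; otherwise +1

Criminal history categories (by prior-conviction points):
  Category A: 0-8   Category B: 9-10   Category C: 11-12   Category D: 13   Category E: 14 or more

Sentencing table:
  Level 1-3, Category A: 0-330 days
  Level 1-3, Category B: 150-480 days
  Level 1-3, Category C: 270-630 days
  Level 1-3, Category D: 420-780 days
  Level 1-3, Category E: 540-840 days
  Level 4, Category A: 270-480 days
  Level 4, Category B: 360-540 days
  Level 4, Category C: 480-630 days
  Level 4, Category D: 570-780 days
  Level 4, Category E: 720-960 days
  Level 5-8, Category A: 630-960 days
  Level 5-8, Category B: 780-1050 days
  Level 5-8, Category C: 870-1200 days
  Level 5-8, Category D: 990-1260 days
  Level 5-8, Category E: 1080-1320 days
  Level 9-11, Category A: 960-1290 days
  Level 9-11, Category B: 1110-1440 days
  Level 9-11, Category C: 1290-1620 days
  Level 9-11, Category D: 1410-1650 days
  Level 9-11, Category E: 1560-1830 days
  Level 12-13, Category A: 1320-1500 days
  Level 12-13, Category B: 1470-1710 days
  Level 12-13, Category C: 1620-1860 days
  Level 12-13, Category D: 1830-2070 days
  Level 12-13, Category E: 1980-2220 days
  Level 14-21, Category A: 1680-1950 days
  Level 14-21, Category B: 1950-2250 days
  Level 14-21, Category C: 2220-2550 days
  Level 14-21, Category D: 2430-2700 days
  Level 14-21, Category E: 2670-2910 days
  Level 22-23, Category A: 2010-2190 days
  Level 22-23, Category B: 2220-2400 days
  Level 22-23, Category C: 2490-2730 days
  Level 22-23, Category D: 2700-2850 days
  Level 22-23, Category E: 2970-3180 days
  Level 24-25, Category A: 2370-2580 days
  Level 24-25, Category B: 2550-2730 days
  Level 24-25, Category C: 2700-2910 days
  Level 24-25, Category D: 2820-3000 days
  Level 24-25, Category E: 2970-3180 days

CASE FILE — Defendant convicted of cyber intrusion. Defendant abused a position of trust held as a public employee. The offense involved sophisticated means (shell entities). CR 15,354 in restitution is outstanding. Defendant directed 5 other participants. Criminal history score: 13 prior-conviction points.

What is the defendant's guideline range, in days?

2820-3000 days

Base offense level for cyber intrusion: 18.
§2 does not apply.
§3 applies: 18 + 3 = 21.
§5 applies: 21 + 3 = 24.
§6 does not apply.
§7 applies (level before this adjustment is 24 ≥ 10, so +2): 24 + 2 = 26.
§8 applies (level before this adjustment is 26 ≥ 10, so +3): 26 + 3 = 29.
Level 29 exceeds the maximum of 25; capped at 25.
Final offense level: 25.
Criminal history: 13 prior points → Category D (13).
Level 25 falls in the 24-25 band.
Grid: Level 24-25 × Category D = 2820-3000 days.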